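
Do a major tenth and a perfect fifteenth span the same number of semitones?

A major tenth is 16 semitones but a perfect fifteenth is 24 semitones — different sizes.

No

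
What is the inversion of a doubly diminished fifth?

The rule of nine gives the new number: 9 − 5 = 4, so a fifth becomes a fourth.
And doubly diminished becomes doubly augmented under inversion, so we get a doubly augmented fourth.

AA4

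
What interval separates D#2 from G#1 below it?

Descending from D#2 to G#1 is the same interval as ascending G#1 to D#2.
G to D spans five letter names (G-A-B-C-D), so the interval is some kind of fifth.
The perfect fifth spans 7 semitones, and G#1 to D#2 is exactly 7 semitones — so this is a perfect fifth.

perfect fifth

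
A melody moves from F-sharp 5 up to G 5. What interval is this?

minor second

F to G spans two letter names (F-G), so the interval is some kind of second.
At 1 semitone, F#5→G5 falls one short of a major second: minor.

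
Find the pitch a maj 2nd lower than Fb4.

Ebb4

The second takes the letter from F down to E.
A major second is 2 semitones; 2 semitones down from Fb4 gives Ebb4.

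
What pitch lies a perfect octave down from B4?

An octave keeps the letter name B, an octave down from B.
A perfect octave is 12 semitones; 12 semitones down from B4 gives B3.

B3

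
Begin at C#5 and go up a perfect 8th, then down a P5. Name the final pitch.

A perfect octave up from C#5 is C#6.
Down a perfect fifth from C#6: F#5 (7 semitones down).

F#5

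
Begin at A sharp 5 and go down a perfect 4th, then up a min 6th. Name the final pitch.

C sharp 6

A#5 down a perfect fourth → E#5 (5 semitones).
E#5 up a minor sixth → C#6 (8 semitones).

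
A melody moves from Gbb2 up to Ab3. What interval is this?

augmented 9th

G to A spans two letter names (G-A), plus an octave — that makes it a ninth of some quality.
Gbb2 to Ab3 spans 15 semitones — one semitone wider than the major ninth (14) — giving an augmented ninth.
(Equivalently, a compound augmented second: an augmented second plus an octave.)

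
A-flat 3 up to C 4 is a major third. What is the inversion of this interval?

m6

Interval numbers invert to sum to nine: 3 + 6 = 9, so a third inverts to a sixth.
Quality inverts too: major becomes minor. That makes the inversion a minor sixth.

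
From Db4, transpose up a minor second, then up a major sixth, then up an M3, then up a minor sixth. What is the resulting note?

A minor second up from Db4 is Ebb4.
Ebb4 up a major sixth → Cb5 (9 semitones).
Up a major third from Cb5: Eb5 (4 semitones up).
A minor sixth up from Eb5 is Cb6.

Cb6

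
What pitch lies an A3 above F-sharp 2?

A-double-sharp 2

Three letter names up from F: A.
An augmented third spans 5 semitones, so from F#2 the target pitch is A##2.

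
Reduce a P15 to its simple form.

perfect octave

Subtracting seven from the interval number removes an octave: 15 − 7 = 8.
So a perfect fifteenth is an octave plus a perfect octave. The quality is unchanged.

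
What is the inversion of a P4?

Interval numbers invert to sum to nine: 4 + 5 = 9, so a fourth inverts to a fifth.
The quality also flips — perfect stays perfect — giving a perfect fifth.

perfect 5th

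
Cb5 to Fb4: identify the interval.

Descending from Cb5 to Fb4 is the same interval as ascending Fb4 to Cb5.
F to C spans five letter names (F-G-A-B-C) — that makes it a fifth of some quality.
Counting semitones, Fb4→Cb5 is 7, which is the perfect fifth.

P5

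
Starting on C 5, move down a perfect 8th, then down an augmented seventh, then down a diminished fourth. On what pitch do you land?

A perfect octave down from C5 is C4.
An augmented seventh down from C4 is Dbb3.
Down a diminished fourth from Dbb3: Ab2 (4 semitones down).

A flat 2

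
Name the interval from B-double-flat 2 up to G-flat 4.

major thirteenth

B to G spans six letter names (B-C-D-E-F-G), plus an octave — that makes it a thirteenth of some quality.
The major thirteenth spans 21 semitones, and Bbb2 to Gb4 is exactly 21 semitones — so this is a major thirteenth.
(Equivalently, a compound major sixth: a major sixth plus an octave.)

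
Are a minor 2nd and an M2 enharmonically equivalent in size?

No

1 semitone (minor second) vs 2 semitones (major second): not equal.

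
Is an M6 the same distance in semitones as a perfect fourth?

9 semitones (major sixth) vs 5 semitones (perfect fourth): not equal.

No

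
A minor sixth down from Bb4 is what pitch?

The sixth takes the letter from B down to D.
A minor sixth is 8 semitones; 8 semitones down from Bb4 gives D4.

D4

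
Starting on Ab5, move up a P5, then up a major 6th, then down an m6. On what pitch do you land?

E6

Up a perfect fifth from Ab5: Eb6 (7 semitones up).
Eb6 up a major sixth → C7 (9 semitones).
A minor sixth down from C7 is E6.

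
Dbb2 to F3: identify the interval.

augmented 10th

D to F spans three letter names (D-E-F), plus an octave: a tenth.
Dbb2 to F3 spans 17 semitones — one semitone wider than the major tenth (16) — giving an augmented tenth.
(Equivalently, a compound augmented third: an augmented third plus an octave.)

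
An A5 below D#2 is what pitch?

The fifth takes the letter from D down to G.
Moving 8 semitones down from D#2 (the size of an augmented fifth) reaches G1.

G1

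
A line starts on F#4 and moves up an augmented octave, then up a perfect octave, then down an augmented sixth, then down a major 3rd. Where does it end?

F#4 up an augmented octave → F##5 (13 semitones).
F##5 up a perfect octave → F##6 (12 semitones).
Down an augmented sixth from F##6: A5 (10 semitones down).
Down a major third from A5: F5 (4 semitones down).

F5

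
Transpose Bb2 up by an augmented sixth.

G#3

Counting six letter names up from B lands on G.
An augmented sixth spans 10 semitones, so from Bb2 the target pitch is G#3.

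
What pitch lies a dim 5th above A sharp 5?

E 6

The fifth takes the letter from A up to E.
Moving 6 semitones up from A#5 (the size of a diminished fifth) reaches E6.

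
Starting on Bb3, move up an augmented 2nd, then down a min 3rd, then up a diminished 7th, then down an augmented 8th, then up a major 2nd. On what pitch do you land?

An augmented second up from Bb3 is C#4.
Down a minor third from C#4: A#3 (3 semitones down).
A#3 up a diminished seventh → G4 (9 semitones).
Down an augmented octave from G4: Gb3 (13 semitones down).
A major second up from Gb3 is Ab3.

Ab3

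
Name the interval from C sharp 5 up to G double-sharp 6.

augmented twelfth

C to G spans five letter names (C-D-E-F-G), plus an octave — that makes it a twelfth of some quality.
The perfect twelfth is 19 semitones; here we have 20, one semitone wider: augmented.
(Equivalently, a compound augmented fifth: an augmented fifth plus an octave.)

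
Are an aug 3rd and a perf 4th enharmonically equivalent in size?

Yes

An augmented third spans 5 semitones, and a perfect fourth also spans 5 semitones — they're enharmonic.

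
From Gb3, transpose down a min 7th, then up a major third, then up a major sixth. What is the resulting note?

Down a minor seventh from Gb3: Ab2 (10 semitones down).
Ab2 up a major third → C3 (4 semitones).
C3 up a major sixth → A3 (9 semitones).

A3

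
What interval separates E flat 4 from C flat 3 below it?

Descending from Eb4 to Cb3 is the same interval as ascending Cb3 to Eb4.
C to E spans three letter names (C-D-E), plus an octave, so the interval is some kind of tenth.
Counting semitones, Cb3→Eb4 is 16, which is the major tenth.
(Equivalently, a compound major third: a major third plus an octave.)

M10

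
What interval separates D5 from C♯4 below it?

Descending from D5 to C#4 is the same interval as ascending C#4 to D5.
C to D spans two letter names (C-D), plus an octave, so the interval is some kind of ninth.
At 13 semitones, C#4→D5 falls one short of a major ninth: minor.
(Equivalently, a compound minor second: a minor second plus an octave.)

minor ninth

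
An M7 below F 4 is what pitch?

Seven letter names down from F: G.
A major seventh spans 11 semitones, so from F4 the target pitch is Gb3.

G flat 3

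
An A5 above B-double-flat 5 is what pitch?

F 6

The fifth takes the letter from B up to F.
An augmented fifth is 8 semitones; 8 semitones up from Bbb5 gives F6.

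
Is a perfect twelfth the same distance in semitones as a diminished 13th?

Yes

A perfect twelfth spans 19 semitones, and a diminished thirteenth also spans 19 semitones — they're enharmonic.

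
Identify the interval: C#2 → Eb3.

C to E spans three letter names (C-D-E), plus an octave: a tenth.
The major tenth is 16 semitones; here we have 14, two semitones narrower: diminished.
(Equivalently, a compound diminished third: a diminished third plus an octave.)

diminished tenth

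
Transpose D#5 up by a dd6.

Six letter names up from D: B.
A doubly diminished sixth is 6 semitones; 6 semitones up from D#5 gives Bbb5.

Bbb5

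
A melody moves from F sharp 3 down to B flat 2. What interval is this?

A5

Descending from F#3 to Bb2 is the same interval as ascending Bb2 to F#3.
B to F spans five letter names (B-C-D-E-F), so the interval is some kind of fifth.
A perfect fifth would be 7 semitones; Bb2 to F#3 is 8, one semitone wider, so the interval is augmented.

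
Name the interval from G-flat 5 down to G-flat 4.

P8

Descending from Gb5 to Gb4 is the same interval as ascending Gb4 to Gb5.
G to G is the same letter name, plus an octave: an octave.
The perfect octave spans 12 semitones, and Gb4 to Gb5 is exactly 12 semitones — so this is a perfect octave.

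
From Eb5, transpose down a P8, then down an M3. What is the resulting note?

A perfect octave down from Eb5 is Eb4.
A major third down from Eb4 is Cb4.

Cb4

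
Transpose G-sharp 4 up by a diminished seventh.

F 5

Counting seven letter names up from G lands on F.
A diminished seventh is 9 semitones; 9 semitones up from G#4 gives F5.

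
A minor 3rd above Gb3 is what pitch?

Bbb3

Three letter names up from G: B.
A minor third spans 3 semitones, so from Gb3 the target pitch is Bbb3.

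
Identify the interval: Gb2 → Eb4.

G to E spans six letter names (G-A-B-C-D-E), plus an octave, so the interval is some kind of thirteenth.
The major thirteenth spans 21 semitones, and Gb2 to Eb4 is exactly 21 semitones — so this is a major thirteenth.
(Equivalently, a compound major sixth: a major sixth plus an octave.)

major thirteenth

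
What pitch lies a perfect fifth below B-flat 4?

E-flat 4

Five letter names down from B: E.
A perfect fifth spans 7 semitones, so from Bb4 the target pitch is Eb4.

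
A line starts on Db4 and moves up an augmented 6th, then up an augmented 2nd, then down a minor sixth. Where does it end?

E##4

Db4 up an augmented sixth → B4 (10 semitones).
An augmented second up from B4 is C##5.
C##5 down a minor sixth → E##4 (8 semitones).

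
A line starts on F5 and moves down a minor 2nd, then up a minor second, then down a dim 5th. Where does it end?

A minor second down from F5 is E5.
E5 up a minor second → F5 (1 semitone).
F5 down a diminished fifth → B4 (6 semitones).

B4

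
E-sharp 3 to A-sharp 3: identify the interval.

E to A spans four letter names (E-F-G-A) — that makes it a fourth of some quality.
Counting semitones, E#3→A#3 is 5, which is the perfect fourth.

perfect 4th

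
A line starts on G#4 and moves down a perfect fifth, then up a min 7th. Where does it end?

B4

G#4 down a perfect fifth → C#4 (7 semitones).
A minor seventh up from C#4 is B4.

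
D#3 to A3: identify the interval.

D to A spans five letter names (D-E-F-G-A), so the interval is some kind of fifth.
A perfect fifth would be 7 semitones; D#3 to A3 is 6, one semitone narrower, so the interval is diminished.

d5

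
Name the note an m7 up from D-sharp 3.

C-sharp 4

Seven letter names up from D: C.
A minor seventh spans 10 semitones, so from D#3 the target pitch is C#4.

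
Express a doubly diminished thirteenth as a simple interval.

Each octave removed subtracts seven from the number: 13 − 7 = 6.
So a doubly diminished thirteenth is an octave plus a doubly diminished sixth. The quality is unchanged.

doubly diminished sixth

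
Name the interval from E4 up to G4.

E to G spans three letter names (E-F-G): a third.
A major third would be 4 semitones, but E4 to G4 is 3 — one semitone narrower, making it a minor third.

minor third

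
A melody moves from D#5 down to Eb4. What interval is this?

Descending from D#5 to Eb4 is the same interval as ascending Eb4 to D#5.
E to D spans seven letter names (E-F-G-A-B-C-D), so the interval is some kind of seventh.
A major seventh would be 11 semitones; Eb4 to D#5 is 12, one semitone wider, so the interval is augmented.

augmented 7th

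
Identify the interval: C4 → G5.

perfect twelfth

C to G spans five letter names (C-D-E-F-G), plus an octave — that makes it a twelfth of some quality.
C4 to G5 is 19 semitones, matching the perfect twelfth exactly, so the quality is perfect.
(Equivalently, a compound perfect fifth: a perfect fifth plus an octave.)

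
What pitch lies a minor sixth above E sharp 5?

C sharp 6

Counting six letter names up from E lands on C.
A minor sixth is 8 semitones; 8 semitones up from E#5 gives C#6.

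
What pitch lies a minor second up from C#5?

Two letter names up from C: D.
A minor second is 1 semitone; 1 semitone up from C#5 gives D5.

D5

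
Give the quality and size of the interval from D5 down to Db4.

augmented octave

Descending from D5 to Db4 is the same interval as ascending Db4 to D5.
D to D is the same letter name, plus an octave: an octave.
Db4 to D5 spans 13 semitones — one semitone wider than the perfect octave (12) — giving an augmented octave.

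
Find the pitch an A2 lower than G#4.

F4

The second takes the letter from G down to F.
Moving 3 semitones down from G#4 (the size of an augmented second) reaches F4.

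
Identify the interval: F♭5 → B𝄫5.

F to B spans four letter names (F-G-A-B), so the interval is some kind of fourth.
The perfect fourth spans 5 semitones, and Fb5 to Bbb5 is exactly 5 semitones — so this is a perfect fourth.

perfect 4th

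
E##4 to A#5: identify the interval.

E to A spans four letter names (E-F-G-A), plus an octave, so the interval is some kind of eleventh.
The perfect eleventh is 17 semitones; here we have 16, one semitone narrower: diminished.
(Equivalently, a compound diminished fourth: a diminished fourth plus an octave.)

diminished 11th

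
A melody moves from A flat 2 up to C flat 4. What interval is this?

A to C spans three letter names (A-B-C), plus an octave — that makes it a tenth of some quality.
A major tenth would be 16 semitones, but Ab2 to Cb4 is 15 — one semitone narrower, making it a minor tenth.
(Equivalently, a compound minor third: a minor third plus an octave.)

minor tenth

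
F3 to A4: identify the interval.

major tenth

F to A spans three letter names (F-G-A), plus an octave, so the interval is some kind of tenth.
Counting semitones, F3→A4 is 16, which is the major tenth.
(Equivalently, a compound major third: a major third plus an octave.)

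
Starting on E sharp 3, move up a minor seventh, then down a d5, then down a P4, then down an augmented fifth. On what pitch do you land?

A minor seventh up from E#3 is D#4.
Down a diminished fifth from D#4: G##3 (6 semitones down).
Down a perfect fourth from G##3: D##3 (5 semitones down).
D##3 down an augmented fifth → G#2 (8 semitones).

G sharp 2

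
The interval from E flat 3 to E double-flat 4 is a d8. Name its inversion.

Inverted interval numbers add to nine, so an octave pairs with a unison (8 + 1 = 9).
And diminished becomes augmented under inversion, so we get an augmented unison.

augmented unison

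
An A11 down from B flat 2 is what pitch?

Four letters down from B (plus an octave) reaches F.
An augmented eleventh spans 18 semitones, so from Bb2 the target pitch is Fb1.

F flat 1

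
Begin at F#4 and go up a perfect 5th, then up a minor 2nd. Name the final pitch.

Up a perfect fifth from F#4: C#5 (7 semitones up).
C#5 up a minor second → D5 (1 semitone).

D5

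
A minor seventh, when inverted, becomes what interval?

major 2nd

Interval numbers invert to sum to nine: 7 + 2 = 9, so a seventh inverts to a second.
The quality also flips — minor becomes major — giving a major second.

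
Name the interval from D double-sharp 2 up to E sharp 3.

minor ninth

D to E spans two letter names (D-E), plus an octave: a ninth.
A major ninth would be 14 semitones, but D##2 to E#3 is 13 — one semitone narrower, making it a minor ninth.
(Equivalently, a compound minor second: a minor second plus an octave.)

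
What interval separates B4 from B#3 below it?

Descending from B4 to B#3 is the same interval as ascending B#3 to B4.
B to B is the same letter name, plus an octave: an octave.
The perfect octave is 12 semitones; here we have 11, one semitone narrower: diminished.

diminished 8th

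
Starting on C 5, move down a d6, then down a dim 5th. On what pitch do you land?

A double-sharp 3

Down a diminished sixth from C5: E#4 (7 semitones down).
A diminished fifth down from E#4 is A##3.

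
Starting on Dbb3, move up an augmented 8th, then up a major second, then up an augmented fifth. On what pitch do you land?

B4

Up an augmented octave from Dbb3: Db4 (13 semitones up).
Up a major second from Db4: Eb4 (2 semitones up).
An augmented fifth up from Eb4 is B4.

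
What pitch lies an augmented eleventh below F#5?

The eleventh's letter: F down four letter names plus an octave → C.
An augmented eleventh is 18 semitones; 18 semitones down from F#5 gives C4.

C4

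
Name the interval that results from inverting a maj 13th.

First reduce the compound major thirteenth to its simple form, a major sixth.
Interval numbers invert to sum to nine: 6 + 3 = 9, so a sixth inverts to a third.
Quality inverts too: major becomes minor. That makes the inversion a minor third.

minor third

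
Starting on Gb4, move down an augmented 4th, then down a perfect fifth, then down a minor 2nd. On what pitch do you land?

Fb3

Gb4 down an augmented fourth → Dbb4 (6 semitones).
A perfect fifth down from Dbb4 is Gbb3.
Gbb3 down a minor second → Fb3 (1 semitone).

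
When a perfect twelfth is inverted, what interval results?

First reduce the compound perfect twelfth to its simple form, a perfect fifth.
Interval numbers invert to sum to nine: 5 + 4 = 9, so a fifth inverts to a fourth.
And perfect stays perfect under inversion, so we get a perfect fourth.

P4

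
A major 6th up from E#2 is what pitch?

C##3

Six letter names up from E: C.
A major sixth is 9 semitones; 9 semitones up from E#2 gives C##3.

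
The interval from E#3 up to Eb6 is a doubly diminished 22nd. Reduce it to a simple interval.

doubly diminished 8th

Subtracting seven from the interval number removes an octave: 22 − 14 = 8.
So a doubly diminished twenty-second is 2 octaves plus a doubly diminished octave. The quality is unchanged.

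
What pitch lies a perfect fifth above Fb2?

Counting five letter names up from F lands on C.
Moving 7 semitones up from Fb2 (the size of a perfect fifth) reaches Cb3.

Cb3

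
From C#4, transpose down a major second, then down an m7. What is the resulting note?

Down a major second from C#4: B3 (2 semitones down).
B3 down a minor seventh → C#3 (10 semitones).

C#3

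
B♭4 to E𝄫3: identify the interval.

A12

Descending from Bb4 to Ebb3 is the same interval as ascending Ebb3 to Bb4.
E to B spans five letter names (E-F-G-A-B), plus an octave: a twelfth.
Ebb3 to Bb4 spans 20 semitones — one semitone wider than the perfect twelfth (19) — giving an augmented twelfth.
(Equivalently, a compound augmented fifth: an augmented fifth plus an octave.)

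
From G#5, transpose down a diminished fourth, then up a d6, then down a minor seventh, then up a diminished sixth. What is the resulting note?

Ab5

Down a diminished fourth from G#5: D##5 (4 semitones down).
Up a diminished sixth from D##5: B5 (7 semitones up).
A minor seventh down from B5 is C#5.
A diminished sixth up from C#5 is Ab5.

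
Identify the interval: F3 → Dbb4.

F to D spans six letter names (F-G-A-B-C-D): a sixth.
The major sixth is 9 semitones; here we have 7, two semitones narrower: diminished.

d6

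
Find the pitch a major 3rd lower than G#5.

E5

Counting three letter names down from G lands on E.
A major third is 4 semitones; 4 semitones down from G#5 gives E5.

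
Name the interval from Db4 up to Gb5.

D to G spans four letter names (D-E-F-G), plus an octave — that makes it an eleventh of some quality.
Db4 to Gb5 is 17 semitones, matching the perfect eleventh exactly, so the quality is perfect.
(Equivalently, a compound perfect fourth: a perfect fourth plus an octave.)

P11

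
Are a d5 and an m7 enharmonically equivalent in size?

A diminished fifth is 6 semitones but a minor seventh is 10 semitones — different sizes.

No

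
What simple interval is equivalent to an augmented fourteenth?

augmented seventh

Take out an octave (7 from the number): 14 − 7 = 7.
So an augmented fourteenth is an octave plus an augmented seventh. The quality is unchanged.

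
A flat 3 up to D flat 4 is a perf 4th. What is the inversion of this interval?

Interval numbers invert to sum to nine: 4 + 5 = 9, so a fourth inverts to a fifth.
And perfect stays perfect under inversion, so we get a perfect fifth.

P5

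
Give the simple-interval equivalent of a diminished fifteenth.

Each octave removed subtracts seven from the number: 15 − 7 = 8.
So a diminished fifteenth is an octave plus a diminished octave. The quality is unchanged.

diminished 8th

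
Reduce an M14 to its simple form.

Subtracting seven from the interval number removes an octave: 14 − 7 = 7.
That makes a major fourteenth a compound major seventh — an octave plus a major seventh.

M7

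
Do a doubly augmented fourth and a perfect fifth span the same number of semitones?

Both span 7 semitones: a doubly augmented fourth and a perfect fifth are the same chromatic distance.

Yes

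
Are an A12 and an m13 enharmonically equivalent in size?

An augmented twelfth = 20 semitones = a minor thirteenth; enharmonically equal.

Yes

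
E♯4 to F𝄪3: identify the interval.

minor 7th

Descending from E#4 to F##3 is the same interval as ascending F##3 to E#4.
F to E spans seven letter names (F-G-A-B-C-D-E), so the interval is some kind of seventh.
F##3 to E#4 is 10 semitones, a half step short of the major seventh (11), so this is minor.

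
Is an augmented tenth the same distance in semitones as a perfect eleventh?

An augmented tenth = 17 semitones = a perfect eleventh; enharmonically equal.

Yes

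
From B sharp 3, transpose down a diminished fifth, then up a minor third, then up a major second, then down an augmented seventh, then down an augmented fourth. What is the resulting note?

Down a diminished fifth from B#3: E##3 (6 semitones down).
E##3 up a minor third → G##3 (3 semitones).
G##3 up a major second → A##3 (2 semitones).
An augmented seventh down from A##3 is B2.
Down an augmented fourth from B2: F2 (6 semitones down).

F 2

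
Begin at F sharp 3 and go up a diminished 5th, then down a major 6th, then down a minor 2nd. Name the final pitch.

D 3

Up a diminished fifth from F#3: C4 (6 semitones up).
Down a major sixth from C4: Eb3 (9 semitones down).
Eb3 down a minor second → D3 (1 semitone).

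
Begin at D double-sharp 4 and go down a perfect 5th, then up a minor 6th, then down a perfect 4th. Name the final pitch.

Down a perfect fifth from D##4: G##3 (7 semitones down).
Up a minor sixth from G##3: E#4 (8 semitones up).
E#4 down a perfect fourth → B#3 (5 semitones).

B sharp 3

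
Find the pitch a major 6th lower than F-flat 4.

A-double-flat 3

The sixth takes the letter from F down to A.
A major sixth spans 9 semitones, so from Fb4 the target pitch is Abb3.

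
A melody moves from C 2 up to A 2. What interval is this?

C to A spans six letter names (C-D-E-F-G-A), so the interval is some kind of sixth.
Counting semitones, C2→A2 is 9, which is the major sixth.

major sixth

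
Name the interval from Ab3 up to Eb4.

perfect fifth

A to E spans five letter names (A-B-C-D-E) — that makes it a fifth of some quality.
Ab3 to Eb4 is 7 semitones, matching the perfect fifth exactly, so the quality is perfect.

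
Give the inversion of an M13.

minor 3rd

First reduce the compound major thirteenth to its simple form, a major sixth.
Interval numbers invert to sum to nine: 6 + 3 = 9, so a sixth inverts to a third.
And major becomes minor under inversion, so we get a minor third.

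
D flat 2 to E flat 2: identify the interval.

D to E spans two letter names (D-E), so the interval is some kind of second.
The major second spans 2 semitones, and Db2 to Eb2 is exactly 2 semitones — so this is a major second.

major 2nd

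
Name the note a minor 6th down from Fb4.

Six letter names down from F: A.
A minor sixth is 8 semitones; 8 semitones down from Fb4 gives Ab3.

Ab3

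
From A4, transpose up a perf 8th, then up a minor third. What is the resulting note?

A perfect octave up from A4 is A5.
A5 up a minor third → C6 (3 semitones).

C6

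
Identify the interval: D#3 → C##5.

major fourteenth

D to C spans seven letter names (D-E-F-G-A-B-C), plus an octave — that makes it a fourteenth of some quality.
Counting semitones, D#3→C##5 is 23, which is the major fourteenth.
(Equivalently, a compound major seventh: a major seventh plus an octave.)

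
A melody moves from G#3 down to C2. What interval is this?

Descending from G#3 to C2 is the same interval as ascending C2 to G#3.
C to G spans five letter names (C-D-E-F-G), plus an octave: a twelfth.
The perfect twelfth is 19 semitones; here we have 20, one semitone wider: augmented.
(Equivalently, a compound augmented fifth: an augmented fifth plus an octave.)

A12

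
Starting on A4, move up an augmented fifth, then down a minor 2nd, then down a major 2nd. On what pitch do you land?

C##5

A4 up an augmented fifth → E#5 (8 semitones).
A minor second down from E#5 is D##5.
Down a major second from D##5: C##5 (2 semitones down).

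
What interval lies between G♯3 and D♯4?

G to D spans five letter names (G-A-B-C-D), so the interval is some kind of fifth.
The perfect fifth spans 7 semitones, and G#3 to D#4 is exactly 7 semitones — so this is a perfect fifth.

perfect 5th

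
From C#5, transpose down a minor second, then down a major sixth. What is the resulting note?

A minor second down from C#5 is B#4.
B#4 down a major sixth → D#4 (9 semitones).

D#4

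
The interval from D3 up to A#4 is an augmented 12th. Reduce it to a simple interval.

augmented fifth

Take out an octave (7 from the number): 12 − 7 = 5.
So an augmented twelfth is an octave plus an augmented fifth. The quality is unchanged.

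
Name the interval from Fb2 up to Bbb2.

F to B spans four letter names (F-G-A-B), so the interval is some kind of fourth.
The perfect fourth spans 5 semitones, and Fb2 to Bbb2 is exactly 5 semitones — so this is a perfect fourth.

P4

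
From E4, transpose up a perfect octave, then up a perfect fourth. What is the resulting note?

Up a perfect octave from E4: E5 (12 semitones up).
Up a perfect fourth from E5: A5 (5 semitones up).

A5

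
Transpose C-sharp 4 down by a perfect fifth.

The fifth takes the letter from C down to F.
Moving 7 semitones down from C#4 (the size of a perfect fifth) reaches F#3.

F-sharp 3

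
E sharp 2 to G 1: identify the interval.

Descending from E#2 to G1 is the same interval as ascending G1 to E#2.
G to E spans six letter names (G-A-B-C-D-E) — that makes it a sixth of some quality.
G1 to E#2 spans 10 semitones — one semitone wider than the major sixth (9) — giving an augmented sixth.

A6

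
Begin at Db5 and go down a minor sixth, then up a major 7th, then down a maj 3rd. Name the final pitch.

Down a minor sixth from Db5: F4 (8 semitones down).
Up a major seventh from F4: E5 (11 semitones up).
E5 down a major third → C5 (4 semitones).

C5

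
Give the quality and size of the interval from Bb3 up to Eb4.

perfect 4th

B to E spans four letter names (B-C-D-E) — that makes it a fourth of some quality.
The perfect fourth spans 5 semitones, and Bb3 to Eb4 is exactly 5 semitones — so this is a perfect fourth.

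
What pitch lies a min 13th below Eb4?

G2

The thirteenth's letter: E down six letter names plus an octave → G.
Moving 20 semitones down from Eb4 (the size of a minor thirteenth) reaches G2.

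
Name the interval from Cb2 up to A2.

C to A spans six letter names (C-D-E-F-G-A), so the interval is some kind of sixth.
Cb2 to A2 spans 10 semitones — one semitone wider than the major sixth (9) — giving an augmented sixth.

augmented 6th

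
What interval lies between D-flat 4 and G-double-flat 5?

D to G spans four letter names (D-E-F-G), plus an octave — that makes it an eleventh of some quality.
A perfect eleventh would be 17 semitones; Db4 to Gbb5 is 16, one semitone narrower, so the interval is diminished.
(Equivalently, a compound diminished fourth: a diminished fourth plus an octave.)

d11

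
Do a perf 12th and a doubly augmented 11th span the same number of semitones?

A perfect twelfth = 19 semitones = a doubly augmented eleventh; enharmonically equal.

Yes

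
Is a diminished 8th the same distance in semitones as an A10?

A diminished octave is 11 semitones but an augmented tenth is 17 semitones — different sizes.

No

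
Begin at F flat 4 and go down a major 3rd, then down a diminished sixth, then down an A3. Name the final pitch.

A major third down from Fb4 is Dbb4.
Dbb4 down a diminished sixth → F3 (7 semitones).
Down an augmented third from F3: Dbb3 (5 semitones down).

D double-flat 3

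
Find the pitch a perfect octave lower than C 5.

C 4

For an octave the letter name doesn't change: still C, an octave down.
A perfect octave is 12 semitones; 12 semitones down from C5 gives C4.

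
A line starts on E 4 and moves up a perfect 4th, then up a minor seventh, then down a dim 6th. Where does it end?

A perfect fourth up from E4 is A4.
A4 up a minor seventh → G5 (10 semitones).
A diminished sixth down from G5 is B#4.

B sharp 4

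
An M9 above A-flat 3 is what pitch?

B-flat 4

Two letters up from A (plus an octave) reaches B.
A major ninth is 14 semitones; 14 semitones up from Ab3 gives Bb4.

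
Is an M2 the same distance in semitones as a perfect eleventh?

No

2 semitones (major second) vs 17 semitones (perfect eleventh): not equal.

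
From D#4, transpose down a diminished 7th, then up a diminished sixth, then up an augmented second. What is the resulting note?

Down a diminished seventh from D#4: E##3 (9 semitones down).
A diminished sixth up from E##3 is C#4.
C#4 up an augmented second → D##4 (3 semitones).

D##4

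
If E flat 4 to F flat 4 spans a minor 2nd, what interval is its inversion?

M7

The rule of nine gives the new number: 9 − 2 = 7, so a second becomes a seventh.
Quality inverts too: minor becomes major. That makes the inversion a major seventh.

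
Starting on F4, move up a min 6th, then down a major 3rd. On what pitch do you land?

F4 up a minor sixth → Db5 (8 semitones).
Db5 down a major third → Bbb4 (4 semitones).

Bbb4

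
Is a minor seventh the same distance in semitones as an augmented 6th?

Yes

A minor seventh = 10 semitones = an augmented sixth; enharmonically equal.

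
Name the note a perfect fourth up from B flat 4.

Counting four letter names up from B lands on E.
A perfect fourth spans 5 semitones, so from Bb4 the target pitch is Eb5.

E flat 5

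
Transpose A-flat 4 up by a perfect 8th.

A-flat 5

An octave keeps the letter name A, an octave up from A.
Moving 12 semitones up from Ab4 (the size of a perfect octave) reaches Ab5.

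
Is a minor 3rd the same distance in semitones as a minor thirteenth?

No

3 semitones (minor third) vs 20 semitones (minor thirteenth): not equal.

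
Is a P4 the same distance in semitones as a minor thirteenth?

A perfect fourth is 5 semitones but a minor thirteenth is 20 semitones — different sizes.

No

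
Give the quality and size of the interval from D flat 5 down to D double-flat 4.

augmented octave

Descending from Db5 to Dbb4 is the same interval as ascending Dbb4 to Db5.
D to D is the same letter name, plus an octave — that makes it an octave of some quality.
Dbb4 to Db5 spans 13 semitones — one semitone wider than the perfect octave (12) — giving an augmented octave.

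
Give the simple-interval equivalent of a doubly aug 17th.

doubly augmented third

Take out 2 octaves (14 from the number): 17 − 14 = 3.
So a doubly augmented seventeenth is 2 octaves plus a doubly augmented third. The quality is unchanged.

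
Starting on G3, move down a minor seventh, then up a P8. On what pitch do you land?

A minor seventh down from G3 is A2.
Up a perfect octave from A2: A3 (12 semitones up).

A3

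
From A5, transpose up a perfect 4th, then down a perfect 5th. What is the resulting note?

G5

A perfect fourth up from A5 is D6.
D6 down a perfect fifth → G5 (7 semitones).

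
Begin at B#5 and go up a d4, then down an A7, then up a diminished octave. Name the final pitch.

A diminished fourth up from B#5 is E6.
E6 down an augmented seventh → Fb5 (12 semitones).
Fb5 up a diminished octave → Fbb6 (11 semitones).

Fbb6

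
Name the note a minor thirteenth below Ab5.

Counting six letter names plus an octave down from A lands on C.
A minor thirteenth is 20 semitones; 20 semitones down from Ab5 gives C4.

C4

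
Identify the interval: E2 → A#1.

diminished fifth

Descending from E2 to A#1 is the same interval as ascending A#1 to E2.
A to E spans five letter names (A-B-C-D-E): a fifth.
A perfect fifth would be 7 semitones; A#1 to E2 is 6, one semitone narrower, so the interval is diminished.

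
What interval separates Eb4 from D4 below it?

Descending from Eb4 to D4 is the same interval as ascending D4 to Eb4.
D to E spans two letter names (D-E), so the interval is some kind of second.
D4 to Eb4 is 1 semitone, a half step short of the major second (2), so this is minor.

m2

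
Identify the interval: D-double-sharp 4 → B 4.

diminished sixth

D to B spans six letter names (D-E-F-G-A-B) — that makes it a sixth of some quality.
D##4 to B4 spans 7 semitones — two semitones narrower than the major sixth (9) — giving a diminished sixth.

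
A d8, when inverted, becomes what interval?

Interval numbers invert to sum to nine: 8 + 1 = 9, so an octave inverts to a unison.
The quality also flips — diminished becomes augmented — giving an augmented unison.

augmented unison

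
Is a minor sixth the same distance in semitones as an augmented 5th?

Yes

A minor sixth spans 8 semitones, and an augmented fifth also spans 8 semitones — they're enharmonic.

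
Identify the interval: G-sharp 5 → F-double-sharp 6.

G to F spans seven letter names (G-A-B-C-D-E-F), so the interval is some kind of seventh.
G#5 to F##6 is 11 semitones, matching the major seventh exactly, so the quality is major.

major seventh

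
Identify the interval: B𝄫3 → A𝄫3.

Descending from Bbb3 to Abb3 is the same interval as ascending Abb3 to Bbb3.
A to B spans two letter names (A-B) — that makes it a second of some quality.
Abb3 to Bbb3 is 2 semitones, matching the major second exactly, so the quality is major.

major 2nd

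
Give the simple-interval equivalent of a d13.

Subtracting seven from the interval number removes an octave: 13 − 7 = 6.
So a diminished thirteenth is an octave plus a diminished sixth. The quality is unchanged.

diminished sixth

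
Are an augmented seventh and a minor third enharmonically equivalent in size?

No

An augmented seventh is 12 semitones but a minor third is 3 semitones — different sizes.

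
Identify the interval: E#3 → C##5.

E to C spans six letter names (E-F-G-A-B-C), plus an octave: a thirteenth.
Counting semitones, E#3→C##5 is 21, which is the major thirteenth.
(Equivalently, a compound major sixth: a major sixth plus an octave.)

M13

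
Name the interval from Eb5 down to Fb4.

Descending from Eb5 to Fb4 is the same interval as ascending Fb4 to Eb5.
F to E spans seven letter names (F-G-A-B-C-D-E): a seventh.
Fb4 to Eb5 is 11 semitones, matching the major seventh exactly, so the quality is major.

major seventh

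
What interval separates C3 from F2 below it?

perfect 5th

Descending from C3 to F2 is the same interval as ascending F2 to C3.
F to C spans five letter names (F-G-A-B-C) — that makes it a fifth of some quality.
Counting semitones, F2→C3 is 7, which is the perfect fifth.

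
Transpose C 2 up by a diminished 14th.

The fourteenth's letter: C up seven letter names plus an octave → B.
A diminished fourteenth is 21 semitones; 21 semitones up from C2 gives Bbb3.

B double-flat 3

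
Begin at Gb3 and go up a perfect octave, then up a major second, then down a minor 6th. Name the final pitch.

C4

A perfect octave up from Gb3 is Gb4.
Up a major second from Gb4: Ab4 (2 semitones up).
A minor sixth down from Ab4 is C4.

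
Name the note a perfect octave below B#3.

B#2

For an octave the letter name doesn't change: still B, an octave down.
A perfect octave is 12 semitones; 12 semitones down from B#3 gives B#2.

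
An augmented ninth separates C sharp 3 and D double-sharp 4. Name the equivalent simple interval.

Take out an octave (7 from the number): 9 − 7 = 2.
So an augmented ninth is an octave plus an augmented second. The quality is unchanged.

augmented 2nd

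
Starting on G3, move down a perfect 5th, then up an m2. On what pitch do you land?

Db3

G3 down a perfect fifth → C3 (7 semitones).
C3 up a minor second → Db3 (1 semitone).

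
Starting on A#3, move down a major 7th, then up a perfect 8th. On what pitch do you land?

Down a major seventh from A#3: B2 (11 semitones down).
A perfect octave up from B2 is B3.

B3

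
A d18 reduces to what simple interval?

Subtracting seven from the interval number removes an octave: 18 − 14 = 4.
That makes a diminished eighteenth a compound diminished fourth — 2 octaves plus a diminished fourth.

diminished 4th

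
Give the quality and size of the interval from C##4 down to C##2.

perfect fifteenth

Descending from C##4 to C##2 is the same interval as ascending C##2 to C##4.
C to C is the same letter name, plus 2 octaves, so the interval is some kind of fifteenth.
Counting semitones, C##2→C##4 is 24, which is the perfect fifteenth.
(Equivalently, a compound perfect octave: a perfect octave plus an octave.)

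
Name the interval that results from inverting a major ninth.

First reduce the compound major ninth to its simple form, a major second.
Interval numbers invert to sum to nine: 2 + 7 = 9, so a second inverts to a seventh.
Quality inverts too: major becomes minor. That makes the inversion a minor seventh.

minor seventh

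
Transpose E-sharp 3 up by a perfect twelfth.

Counting five letter names plus an octave up from E lands on B.
A perfect twelfth is 19 semitones; 19 semitones up from E#3 gives B#4.

B-sharp 4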